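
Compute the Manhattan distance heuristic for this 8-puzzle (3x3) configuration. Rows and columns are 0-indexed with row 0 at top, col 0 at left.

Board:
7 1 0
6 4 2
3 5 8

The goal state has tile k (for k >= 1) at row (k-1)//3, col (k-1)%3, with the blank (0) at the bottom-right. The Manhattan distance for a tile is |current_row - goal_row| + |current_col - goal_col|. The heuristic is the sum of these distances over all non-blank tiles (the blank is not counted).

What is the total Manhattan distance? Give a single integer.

Tile 7: (0,0)->(2,0) = 2
Tile 1: (0,1)->(0,0) = 1
Tile 6: (1,0)->(1,2) = 2
Tile 4: (1,1)->(1,0) = 1
Tile 2: (1,2)->(0,1) = 2
Tile 3: (2,0)->(0,2) = 4
Tile 5: (2,1)->(1,1) = 1
Tile 8: (2,2)->(2,1) = 1
Sum: 2 + 1 + 2 + 1 + 2 + 4 + 1 + 1 = 14

Answer: 14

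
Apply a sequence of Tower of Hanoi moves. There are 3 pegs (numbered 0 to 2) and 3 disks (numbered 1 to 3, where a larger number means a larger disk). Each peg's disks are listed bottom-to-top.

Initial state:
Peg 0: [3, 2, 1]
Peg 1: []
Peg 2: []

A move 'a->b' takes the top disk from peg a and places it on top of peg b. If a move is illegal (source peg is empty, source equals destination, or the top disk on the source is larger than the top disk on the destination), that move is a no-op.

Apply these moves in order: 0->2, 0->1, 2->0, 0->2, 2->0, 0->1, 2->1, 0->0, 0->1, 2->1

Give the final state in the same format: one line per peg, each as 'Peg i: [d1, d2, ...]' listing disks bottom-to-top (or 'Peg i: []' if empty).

After move 1 (0->2):
Peg 0: [3, 2]
Peg 1: []
Peg 2: [1]

After move 2 (0->1):
Peg 0: [3]
Peg 1: [2]
Peg 2: [1]

After move 3 (2->0):
Peg 0: [3, 1]
Peg 1: [2]
Peg 2: []

After move 4 (0->2):
Peg 0: [3]
Peg 1: [2]
Peg 2: [1]

After move 5 (2->0):
Peg 0: [3, 1]
Peg 1: [2]
Peg 2: []

After move 6 (0->1):
Peg 0: [3]
Peg 1: [2, 1]
Peg 2: []

After move 7 (2->1):
Peg 0: [3]
Peg 1: [2, 1]
Peg 2: []

After move 8 (0->0):
Peg 0: [3]
Peg 1: [2, 1]
Peg 2: []

After move 9 (0->1):
Peg 0: [3]
Peg 1: [2, 1]
Peg 2: []

After move 10 (2->1):
Peg 0: [3]
Peg 1: [2, 1]
Peg 2: []

Answer: Peg 0: [3]
Peg 1: [2, 1]
Peg 2: []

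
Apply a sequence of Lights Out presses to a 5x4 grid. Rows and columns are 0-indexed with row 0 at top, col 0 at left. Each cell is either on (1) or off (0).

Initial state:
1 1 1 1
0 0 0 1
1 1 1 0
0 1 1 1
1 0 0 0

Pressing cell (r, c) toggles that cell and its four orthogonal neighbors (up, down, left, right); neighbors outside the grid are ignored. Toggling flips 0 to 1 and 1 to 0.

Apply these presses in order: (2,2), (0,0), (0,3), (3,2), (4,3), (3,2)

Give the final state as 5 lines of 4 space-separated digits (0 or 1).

After press 1 at (2,2):
1 1 1 1
0 0 1 1
1 0 0 1
0 1 0 1
1 0 0 0

After press 2 at (0,0):
0 0 1 1
1 0 1 1
1 0 0 1
0 1 0 1
1 0 0 0

After press 3 at (0,3):
0 0 0 0
1 0 1 0
1 0 0 1
0 1 0 1
1 0 0 0

After press 4 at (3,2):
0 0 0 0
1 0 1 0
1 0 1 1
0 0 1 0
1 0 1 0

After press 5 at (4,3):
0 0 0 0
1 0 1 0
1 0 1 1
0 0 1 1
1 0 0 1

After press 6 at (3,2):
0 0 0 0
1 0 1 0
1 0 0 1
0 1 0 0
1 0 1 1

Answer: 0 0 0 0
1 0 1 0
1 0 0 1
0 1 0 0
1 0 1 1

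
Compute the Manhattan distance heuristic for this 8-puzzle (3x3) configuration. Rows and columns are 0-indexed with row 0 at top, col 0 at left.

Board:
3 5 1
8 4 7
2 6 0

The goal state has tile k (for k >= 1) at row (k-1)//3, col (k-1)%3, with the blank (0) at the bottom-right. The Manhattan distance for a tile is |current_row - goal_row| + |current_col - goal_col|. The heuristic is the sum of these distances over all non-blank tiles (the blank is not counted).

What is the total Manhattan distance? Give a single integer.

Answer: 16

Derivation:
Tile 3: at (0,0), goal (0,2), distance |0-0|+|0-2| = 2
Tile 5: at (0,1), goal (1,1), distance |0-1|+|1-1| = 1
Tile 1: at (0,2), goal (0,0), distance |0-0|+|2-0| = 2
Tile 8: at (1,0), goal (2,1), distance |1-2|+|0-1| = 2
Tile 4: at (1,1), goal (1,0), distance |1-1|+|1-0| = 1
Tile 7: at (1,2), goal (2,0), distance |1-2|+|2-0| = 3
Tile 2: at (2,0), goal (0,1), distance |2-0|+|0-1| = 3
Tile 6: at (2,1), goal (1,2), distance |2-1|+|1-2| = 2
Sum: 2 + 1 + 2 + 2 + 1 + 3 + 3 + 2 = 16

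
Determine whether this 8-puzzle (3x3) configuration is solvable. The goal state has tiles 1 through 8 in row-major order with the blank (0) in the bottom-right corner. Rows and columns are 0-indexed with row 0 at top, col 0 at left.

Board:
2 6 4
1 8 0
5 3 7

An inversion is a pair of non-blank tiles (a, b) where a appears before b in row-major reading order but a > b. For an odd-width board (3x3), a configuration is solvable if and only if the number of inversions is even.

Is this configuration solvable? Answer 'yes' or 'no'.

Answer: no

Derivation:
Inversions (pairs i<j in row-major order where tile[i] > tile[j] > 0): 11
11 is odd, so the puzzle is not solvable.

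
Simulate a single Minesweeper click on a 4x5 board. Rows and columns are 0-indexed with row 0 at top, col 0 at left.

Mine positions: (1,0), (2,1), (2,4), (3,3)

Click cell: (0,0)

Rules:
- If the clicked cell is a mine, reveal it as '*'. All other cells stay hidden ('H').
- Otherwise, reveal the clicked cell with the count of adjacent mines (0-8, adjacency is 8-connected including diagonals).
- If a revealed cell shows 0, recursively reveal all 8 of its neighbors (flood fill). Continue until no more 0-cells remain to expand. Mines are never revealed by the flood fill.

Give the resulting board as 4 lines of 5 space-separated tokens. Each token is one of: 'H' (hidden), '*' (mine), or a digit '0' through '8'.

1 H H H H
H H H H H
H H H H H
H H H H H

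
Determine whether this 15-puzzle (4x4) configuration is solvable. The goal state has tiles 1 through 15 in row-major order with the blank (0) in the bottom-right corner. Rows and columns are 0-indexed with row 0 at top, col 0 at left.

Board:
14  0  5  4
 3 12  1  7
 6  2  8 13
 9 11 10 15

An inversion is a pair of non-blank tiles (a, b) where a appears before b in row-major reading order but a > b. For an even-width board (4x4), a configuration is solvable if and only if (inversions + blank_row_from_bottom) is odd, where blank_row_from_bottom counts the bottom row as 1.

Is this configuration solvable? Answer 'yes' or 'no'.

Answer: yes

Derivation:
Inversions: 37
Blank is in row 0 (0-indexed from top), which is row 4 counting from the bottom (bottom = 1).
37 + 4 = 41, which is odd, so the puzzle is solvable.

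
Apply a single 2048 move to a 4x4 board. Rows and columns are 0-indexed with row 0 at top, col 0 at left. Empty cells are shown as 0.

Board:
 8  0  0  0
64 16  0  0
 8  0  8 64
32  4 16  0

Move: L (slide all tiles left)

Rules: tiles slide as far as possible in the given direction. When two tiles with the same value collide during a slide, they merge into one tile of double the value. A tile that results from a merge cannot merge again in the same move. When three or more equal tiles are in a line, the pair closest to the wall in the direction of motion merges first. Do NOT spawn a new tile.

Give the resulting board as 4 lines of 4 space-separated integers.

Slide left:
row 0: [8, 0, 0, 0] -> [8, 0, 0, 0]
row 1: [64, 16, 0, 0] -> [64, 16, 0, 0]
row 2: [8, 0, 8, 64] -> [16, 64, 0, 0]
row 3: [32, 4, 16, 0] -> [32, 4, 16, 0]

Answer:  8  0  0  0
64 16  0  0
16 64  0  0
32  4 16  0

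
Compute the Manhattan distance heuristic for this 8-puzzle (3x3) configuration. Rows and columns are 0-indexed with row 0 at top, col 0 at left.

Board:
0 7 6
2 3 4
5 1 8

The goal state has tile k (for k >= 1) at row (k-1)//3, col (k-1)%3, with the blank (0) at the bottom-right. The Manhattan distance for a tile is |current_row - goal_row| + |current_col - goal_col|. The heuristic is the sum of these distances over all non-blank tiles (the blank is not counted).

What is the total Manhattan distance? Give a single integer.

Answer: 16

Derivation:
Tile 7: at (0,1), goal (2,0), distance |0-2|+|1-0| = 3
Tile 6: at (0,2), goal (1,2), distance |0-1|+|2-2| = 1
Tile 2: at (1,0), goal (0,1), distance |1-0|+|0-1| = 2
Tile 3: at (1,1), goal (0,2), distance |1-0|+|1-2| = 2
Tile 4: at (1,2), goal (1,0), distance |1-1|+|2-0| = 2
Tile 5: at (2,0), goal (1,1), distance |2-1|+|0-1| = 2
Tile 1: at (2,1), goal (0,0), distance |2-0|+|1-0| = 3
Tile 8: at (2,2), goal (2,1), distance |2-2|+|2-1| = 1
Sum: 3 + 1 + 2 + 2 + 2 + 2 + 3 + 1 = 16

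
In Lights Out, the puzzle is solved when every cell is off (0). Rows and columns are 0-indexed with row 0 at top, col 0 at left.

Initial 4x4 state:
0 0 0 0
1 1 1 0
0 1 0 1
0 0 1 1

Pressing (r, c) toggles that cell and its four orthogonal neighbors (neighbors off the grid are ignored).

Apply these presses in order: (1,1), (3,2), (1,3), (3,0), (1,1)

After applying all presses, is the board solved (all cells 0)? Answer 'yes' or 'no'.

Answer: no

Derivation:
After press 1 at (1,1):
0 1 0 0
0 0 0 0
0 0 0 1
0 0 1 1

After press 2 at (3,2):
0 1 0 0
0 0 0 0
0 0 1 1
0 1 0 0

After press 3 at (1,3):
0 1 0 1
0 0 1 1
0 0 1 0
0 1 0 0

After press 4 at (3,0):
0 1 0 1
0 0 1 1
1 0 1 0
1 0 0 0

After press 5 at (1,1):
0 0 0 1
1 1 0 1
1 1 1 0
1 0 0 0

Lights still on: 8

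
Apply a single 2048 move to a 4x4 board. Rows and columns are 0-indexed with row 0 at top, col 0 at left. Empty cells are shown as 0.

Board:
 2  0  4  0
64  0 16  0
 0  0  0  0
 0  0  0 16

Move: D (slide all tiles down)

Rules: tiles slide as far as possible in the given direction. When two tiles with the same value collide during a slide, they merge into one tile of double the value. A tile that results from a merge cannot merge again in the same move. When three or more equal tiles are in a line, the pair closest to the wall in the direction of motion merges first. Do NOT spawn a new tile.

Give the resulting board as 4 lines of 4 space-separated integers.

Slide down:
col 0: [2, 64, 0, 0] -> [0, 0, 2, 64]
col 1: [0, 0, 0, 0] -> [0, 0, 0, 0]
col 2: [4, 16, 0, 0] -> [0, 0, 4, 16]
col 3: [0, 0, 0, 16] -> [0, 0, 0, 16]

Answer:  0  0  0  0
 0  0  0  0
 2  0  4  0
64  0 16 16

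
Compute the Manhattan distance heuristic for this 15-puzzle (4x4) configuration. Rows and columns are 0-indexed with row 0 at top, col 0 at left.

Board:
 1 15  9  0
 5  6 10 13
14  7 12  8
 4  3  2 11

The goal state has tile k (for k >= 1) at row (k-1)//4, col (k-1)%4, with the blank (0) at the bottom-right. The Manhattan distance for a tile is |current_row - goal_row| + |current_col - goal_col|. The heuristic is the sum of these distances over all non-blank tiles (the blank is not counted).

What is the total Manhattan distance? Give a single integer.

Answer: 37

Derivation:
Tile 1: (0,0)->(0,0) = 0
Tile 15: (0,1)->(3,2) = 4
Tile 9: (0,2)->(2,0) = 4
Tile 5: (1,0)->(1,0) = 0
Tile 6: (1,1)->(1,1) = 0
Tile 10: (1,2)->(2,1) = 2
Tile 13: (1,3)->(3,0) = 5
Tile 14: (2,0)->(3,1) = 2
Tile 7: (2,1)->(1,2) = 2
Tile 12: (2,2)->(2,3) = 1
Tile 8: (2,3)->(1,3) = 1
Tile 4: (3,0)->(0,3) = 6
Tile 3: (3,1)->(0,2) = 4
Tile 2: (3,2)->(0,1) = 4
Tile 11: (3,3)->(2,2) = 2
Sum: 0 + 4 + 4 + 0 + 0 + 2 + 5 + 2 + 2 + 1 + 1 + 6 + 4 + 4 + 2 = 37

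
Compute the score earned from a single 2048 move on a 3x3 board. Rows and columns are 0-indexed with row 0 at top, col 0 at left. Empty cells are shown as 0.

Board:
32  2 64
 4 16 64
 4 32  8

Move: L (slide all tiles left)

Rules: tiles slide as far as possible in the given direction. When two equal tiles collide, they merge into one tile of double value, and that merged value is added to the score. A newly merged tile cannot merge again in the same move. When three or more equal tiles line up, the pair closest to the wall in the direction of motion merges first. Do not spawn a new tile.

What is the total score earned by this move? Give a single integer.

Answer: 0

Derivation:
Slide left:
row 0: [32, 2, 64] -> [32, 2, 64]  score +0 (running 0)
row 1: [4, 16, 64] -> [4, 16, 64]  score +0 (running 0)
row 2: [4, 32, 8] -> [4, 32, 8]  score +0 (running 0)
Board after move:
32  2 64
 4 16 64
 4 32  8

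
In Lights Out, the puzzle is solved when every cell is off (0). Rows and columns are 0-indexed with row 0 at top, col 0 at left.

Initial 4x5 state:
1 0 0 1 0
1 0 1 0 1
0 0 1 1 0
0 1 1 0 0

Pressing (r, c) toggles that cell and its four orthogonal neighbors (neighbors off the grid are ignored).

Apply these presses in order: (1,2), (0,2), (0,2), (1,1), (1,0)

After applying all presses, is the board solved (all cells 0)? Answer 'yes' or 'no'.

After press 1 at (1,2):
1 0 1 1 0
1 1 0 1 1
0 0 0 1 0
0 1 1 0 0

After press 2 at (0,2):
1 1 0 0 0
1 1 1 1 1
0 0 0 1 0
0 1 1 0 0

After press 3 at (0,2):
1 0 1 1 0
1 1 0 1 1
0 0 0 1 0
0 1 1 0 0

After press 4 at (1,1):
1 1 1 1 0
0 0 1 1 1
0 1 0 1 0
0 1 1 0 0

After press 5 at (1,0):
0 1 1 1 0
1 1 1 1 1
1 1 0 1 0
0 1 1 0 0

Lights still on: 13

Answer: no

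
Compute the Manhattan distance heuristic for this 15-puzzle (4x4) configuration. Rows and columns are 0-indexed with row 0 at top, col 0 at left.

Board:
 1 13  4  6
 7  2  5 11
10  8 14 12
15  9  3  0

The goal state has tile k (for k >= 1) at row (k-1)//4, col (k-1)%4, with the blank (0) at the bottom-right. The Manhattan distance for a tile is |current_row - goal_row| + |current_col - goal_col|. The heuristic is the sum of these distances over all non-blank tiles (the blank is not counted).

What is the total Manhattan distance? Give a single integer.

Answer: 28

Derivation:
Tile 1: (0,0)->(0,0) = 0
Tile 13: (0,1)->(3,0) = 4
Tile 4: (0,2)->(0,3) = 1
Tile 6: (0,3)->(1,1) = 3
Tile 7: (1,0)->(1,2) = 2
Tile 2: (1,1)->(0,1) = 1
Tile 5: (1,2)->(1,0) = 2
Tile 11: (1,3)->(2,2) = 2
Tile 10: (2,0)->(2,1) = 1
Tile 8: (2,1)->(1,3) = 3
Tile 14: (2,2)->(3,1) = 2
Tile 12: (2,3)->(2,3) = 0
Tile 15: (3,0)->(3,2) = 2
Tile 9: (3,1)->(2,0) = 2
Tile 3: (3,2)->(0,2) = 3
Sum: 0 + 4 + 1 + 3 + 2 + 1 + 2 + 2 + 1 + 3 + 2 + 0 + 2 + 2 + 3 = 28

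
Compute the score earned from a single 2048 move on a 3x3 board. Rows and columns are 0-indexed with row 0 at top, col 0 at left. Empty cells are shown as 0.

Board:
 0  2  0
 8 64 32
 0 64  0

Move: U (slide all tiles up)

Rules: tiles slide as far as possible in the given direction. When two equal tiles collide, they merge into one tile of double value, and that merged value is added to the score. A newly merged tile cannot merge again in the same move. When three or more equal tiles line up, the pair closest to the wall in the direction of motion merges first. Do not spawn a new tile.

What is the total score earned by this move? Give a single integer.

Answer: 128

Derivation:
Slide up:
col 0: [0, 8, 0] -> [8, 0, 0]  score +0 (running 0)
col 1: [2, 64, 64] -> [2, 128, 0]  score +128 (running 128)
col 2: [0, 32, 0] -> [32, 0, 0]  score +0 (running 128)
Board after move:
  8   2  32
  0 128   0
  0   0   0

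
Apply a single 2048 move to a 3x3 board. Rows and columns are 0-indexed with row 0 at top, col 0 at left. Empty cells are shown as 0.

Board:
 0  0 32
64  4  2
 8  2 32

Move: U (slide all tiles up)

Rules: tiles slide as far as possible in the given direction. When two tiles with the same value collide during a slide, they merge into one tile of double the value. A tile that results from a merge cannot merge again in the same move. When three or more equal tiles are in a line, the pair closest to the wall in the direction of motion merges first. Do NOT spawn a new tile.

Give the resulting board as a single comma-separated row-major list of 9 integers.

Answer: 64, 4, 32, 8, 2, 2, 0, 0, 32

Derivation:
Slide up:
col 0: [0, 64, 8] -> [64, 8, 0]
col 1: [0, 4, 2] -> [4, 2, 0]
col 2: [32, 2, 32] -> [32, 2, 32]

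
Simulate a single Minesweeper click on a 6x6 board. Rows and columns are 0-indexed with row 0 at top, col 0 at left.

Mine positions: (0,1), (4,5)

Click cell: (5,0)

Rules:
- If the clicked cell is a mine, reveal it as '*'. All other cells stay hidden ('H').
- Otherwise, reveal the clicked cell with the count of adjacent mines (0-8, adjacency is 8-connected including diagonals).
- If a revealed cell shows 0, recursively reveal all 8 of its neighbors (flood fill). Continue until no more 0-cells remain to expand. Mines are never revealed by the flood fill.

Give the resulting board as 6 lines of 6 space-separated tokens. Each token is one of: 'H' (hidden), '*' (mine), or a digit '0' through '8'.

H H 1 0 0 0
1 1 1 0 0 0
0 0 0 0 0 0
0 0 0 0 1 1
0 0 0 0 1 H
0 0 0 0 1 H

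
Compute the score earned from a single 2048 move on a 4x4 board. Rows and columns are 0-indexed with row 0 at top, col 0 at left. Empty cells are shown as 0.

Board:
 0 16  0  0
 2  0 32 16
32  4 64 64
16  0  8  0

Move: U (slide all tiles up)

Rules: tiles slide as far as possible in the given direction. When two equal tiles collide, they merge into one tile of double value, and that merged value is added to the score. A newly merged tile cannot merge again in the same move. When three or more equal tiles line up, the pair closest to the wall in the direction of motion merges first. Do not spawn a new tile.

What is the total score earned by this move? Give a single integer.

Slide up:
col 0: [0, 2, 32, 16] -> [2, 32, 16, 0]  score +0 (running 0)
col 1: [16, 0, 4, 0] -> [16, 4, 0, 0]  score +0 (running 0)
col 2: [0, 32, 64, 8] -> [32, 64, 8, 0]  score +0 (running 0)
col 3: [0, 16, 64, 0] -> [16, 64, 0, 0]  score +0 (running 0)
Board after move:
 2 16 32 16
32  4 64 64
16  0  8  0
 0  0  0  0

Answer: 0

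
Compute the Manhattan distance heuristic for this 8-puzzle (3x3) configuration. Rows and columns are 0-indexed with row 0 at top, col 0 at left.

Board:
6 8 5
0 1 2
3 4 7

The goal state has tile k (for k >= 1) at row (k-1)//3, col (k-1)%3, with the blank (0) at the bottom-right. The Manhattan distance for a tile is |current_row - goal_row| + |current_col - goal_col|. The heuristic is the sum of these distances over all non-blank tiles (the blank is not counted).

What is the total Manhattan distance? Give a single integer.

Answer: 19

Derivation:
Tile 6: (0,0)->(1,2) = 3
Tile 8: (0,1)->(2,1) = 2
Tile 5: (0,2)->(1,1) = 2
Tile 1: (1,1)->(0,0) = 2
Tile 2: (1,2)->(0,1) = 2
Tile 3: (2,0)->(0,2) = 4
Tile 4: (2,1)->(1,0) = 2
Tile 7: (2,2)->(2,0) = 2
Sum: 3 + 2 + 2 + 2 + 2 + 4 + 2 + 2 = 19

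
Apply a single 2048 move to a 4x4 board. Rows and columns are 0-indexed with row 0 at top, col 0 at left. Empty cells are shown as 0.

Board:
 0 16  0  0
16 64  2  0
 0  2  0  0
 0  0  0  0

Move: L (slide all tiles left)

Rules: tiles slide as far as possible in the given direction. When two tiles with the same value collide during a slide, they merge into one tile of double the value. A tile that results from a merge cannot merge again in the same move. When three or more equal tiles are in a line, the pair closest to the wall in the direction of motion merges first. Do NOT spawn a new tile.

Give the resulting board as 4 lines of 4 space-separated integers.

Slide left:
row 0: [0, 16, 0, 0] -> [16, 0, 0, 0]
row 1: [16, 64, 2, 0] -> [16, 64, 2, 0]
row 2: [0, 2, 0, 0] -> [2, 0, 0, 0]
row 3: [0, 0, 0, 0] -> [0, 0, 0, 0]

Answer: 16  0  0  0
16 64  2  0
 2  0  0  0
 0  0  0  0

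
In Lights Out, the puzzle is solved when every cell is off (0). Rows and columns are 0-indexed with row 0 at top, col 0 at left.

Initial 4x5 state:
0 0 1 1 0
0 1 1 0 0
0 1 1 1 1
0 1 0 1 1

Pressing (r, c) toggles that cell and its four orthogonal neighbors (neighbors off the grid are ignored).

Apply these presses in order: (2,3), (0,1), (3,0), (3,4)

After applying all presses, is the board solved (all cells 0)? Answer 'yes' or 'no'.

Answer: no

Derivation:
After press 1 at (2,3):
0 0 1 1 0
0 1 1 1 0
0 1 0 0 0
0 1 0 0 1

After press 2 at (0,1):
1 1 0 1 0
0 0 1 1 0
0 1 0 0 0
0 1 0 0 1

After press 3 at (3,0):
1 1 0 1 0
0 0 1 1 0
1 1 0 0 0
1 0 0 0 1

After press 4 at (3,4):
1 1 0 1 0
0 0 1 1 0
1 1 0 0 1
1 0 0 1 0

Lights still on: 10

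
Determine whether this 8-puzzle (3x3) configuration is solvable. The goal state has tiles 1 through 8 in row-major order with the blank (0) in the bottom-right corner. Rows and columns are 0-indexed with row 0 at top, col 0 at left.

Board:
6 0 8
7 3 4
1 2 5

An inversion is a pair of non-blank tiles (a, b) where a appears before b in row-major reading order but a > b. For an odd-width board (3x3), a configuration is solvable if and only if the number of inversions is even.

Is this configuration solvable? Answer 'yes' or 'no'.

Answer: yes

Derivation:
Inversions (pairs i<j in row-major order where tile[i] > tile[j] > 0): 20
20 is even, so the puzzle is solvable.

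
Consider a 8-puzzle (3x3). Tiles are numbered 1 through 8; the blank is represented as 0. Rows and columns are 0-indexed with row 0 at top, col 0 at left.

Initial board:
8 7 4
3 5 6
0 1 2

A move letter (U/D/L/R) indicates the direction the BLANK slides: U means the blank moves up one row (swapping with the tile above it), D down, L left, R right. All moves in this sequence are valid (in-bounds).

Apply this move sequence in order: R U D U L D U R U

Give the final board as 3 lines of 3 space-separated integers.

After move 1 (R):
8 7 4
3 5 6
1 0 2

After move 2 (U):
8 7 4
3 0 6
1 5 2

After move 3 (D):
8 7 4
3 5 6
1 0 2

After move 4 (U):
8 7 4
3 0 6
1 5 2

After move 5 (L):
8 7 4
0 3 6
1 5 2

After move 6 (D):
8 7 4
1 3 6
0 5 2

After move 7 (U):
8 7 4
0 3 6
1 5 2

After move 8 (R):
8 7 4
3 0 6
1 5 2

After move 9 (U):
8 0 4
3 7 6
1 5 2

Answer: 8 0 4
3 7 6
1 5 2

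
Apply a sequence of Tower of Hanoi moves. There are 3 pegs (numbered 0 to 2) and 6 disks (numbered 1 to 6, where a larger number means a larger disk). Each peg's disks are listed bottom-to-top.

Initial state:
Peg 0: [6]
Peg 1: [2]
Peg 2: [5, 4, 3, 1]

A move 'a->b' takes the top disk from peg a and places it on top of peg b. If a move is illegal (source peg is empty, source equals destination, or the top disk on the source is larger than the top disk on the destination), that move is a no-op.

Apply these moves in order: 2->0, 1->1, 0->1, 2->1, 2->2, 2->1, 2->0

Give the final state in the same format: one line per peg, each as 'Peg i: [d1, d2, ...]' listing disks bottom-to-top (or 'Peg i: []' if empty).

Answer: Peg 0: [6, 3]
Peg 1: [2, 1]
Peg 2: [5, 4]

Derivation:
After move 1 (2->0):
Peg 0: [6, 1]
Peg 1: [2]
Peg 2: [5, 4, 3]

After move 2 (1->1):
Peg 0: [6, 1]
Peg 1: [2]
Peg 2: [5, 4, 3]

After move 3 (0->1):
Peg 0: [6]
Peg 1: [2, 1]
Peg 2: [5, 4, 3]

After move 4 (2->1):
Peg 0: [6]
Peg 1: [2, 1]
Peg 2: [5, 4, 3]

After move 5 (2->2):
Peg 0: [6]
Peg 1: [2, 1]
Peg 2: [5, 4, 3]

After move 6 (2->1):
Peg 0: [6]
Peg 1: [2, 1]
Peg 2: [5, 4, 3]

After move 7 (2->0):
Peg 0: [6, 3]
Peg 1: [2, 1]
Peg 2: [5, 4]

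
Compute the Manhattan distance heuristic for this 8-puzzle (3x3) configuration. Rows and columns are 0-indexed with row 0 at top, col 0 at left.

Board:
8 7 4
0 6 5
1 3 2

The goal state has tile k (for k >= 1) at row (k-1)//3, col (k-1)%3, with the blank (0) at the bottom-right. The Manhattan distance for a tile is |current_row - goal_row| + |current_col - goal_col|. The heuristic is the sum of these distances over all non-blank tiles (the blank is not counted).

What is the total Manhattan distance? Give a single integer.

Tile 8: at (0,0), goal (2,1), distance |0-2|+|0-1| = 3
Tile 7: at (0,1), goal (2,0), distance |0-2|+|1-0| = 3
Tile 4: at (0,2), goal (1,0), distance |0-1|+|2-0| = 3
Tile 6: at (1,1), goal (1,2), distance |1-1|+|1-2| = 1
Tile 5: at (1,2), goal (1,1), distance |1-1|+|2-1| = 1
Tile 1: at (2,0), goal (0,0), distance |2-0|+|0-0| = 2
Tile 3: at (2,1), goal (0,2), distance |2-0|+|1-2| = 3
Tile 2: at (2,2), goal (0,1), distance |2-0|+|2-1| = 3
Sum: 3 + 3 + 3 + 1 + 1 + 2 + 3 + 3 = 19

Answer: 19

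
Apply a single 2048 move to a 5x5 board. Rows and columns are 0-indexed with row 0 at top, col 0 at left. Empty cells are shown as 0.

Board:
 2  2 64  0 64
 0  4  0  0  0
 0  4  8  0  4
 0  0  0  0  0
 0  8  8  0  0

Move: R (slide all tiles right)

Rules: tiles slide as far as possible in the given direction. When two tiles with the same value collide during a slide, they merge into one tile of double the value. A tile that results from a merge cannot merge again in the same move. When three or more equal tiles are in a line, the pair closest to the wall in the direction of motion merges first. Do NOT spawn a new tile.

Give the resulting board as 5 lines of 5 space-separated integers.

Slide right:
row 0: [2, 2, 64, 0, 64] -> [0, 0, 0, 4, 128]
row 1: [0, 4, 0, 0, 0] -> [0, 0, 0, 0, 4]
row 2: [0, 4, 8, 0, 4] -> [0, 0, 4, 8, 4]
row 3: [0, 0, 0, 0, 0] -> [0, 0, 0, 0, 0]
row 4: [0, 8, 8, 0, 0] -> [0, 0, 0, 0, 16]

Answer:   0   0   0   4 128
  0   0   0   0   4
  0   0   4   8   4
  0   0   0   0   0
  0   0   0   0  16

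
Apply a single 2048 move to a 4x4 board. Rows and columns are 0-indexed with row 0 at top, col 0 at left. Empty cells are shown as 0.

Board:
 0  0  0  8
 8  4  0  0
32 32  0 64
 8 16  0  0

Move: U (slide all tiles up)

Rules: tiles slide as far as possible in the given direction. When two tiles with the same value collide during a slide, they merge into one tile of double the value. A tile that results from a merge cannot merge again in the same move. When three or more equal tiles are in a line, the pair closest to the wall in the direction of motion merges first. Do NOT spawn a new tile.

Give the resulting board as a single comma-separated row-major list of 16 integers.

Answer: 8, 4, 0, 8, 32, 32, 0, 64, 8, 16, 0, 0, 0, 0, 0, 0

Derivation:
Slide up:
col 0: [0, 8, 32, 8] -> [8, 32, 8, 0]
col 1: [0, 4, 32, 16] -> [4, 32, 16, 0]
col 2: [0, 0, 0, 0] -> [0, 0, 0, 0]
col 3: [8, 0, 64, 0] -> [8, 64, 0, 0]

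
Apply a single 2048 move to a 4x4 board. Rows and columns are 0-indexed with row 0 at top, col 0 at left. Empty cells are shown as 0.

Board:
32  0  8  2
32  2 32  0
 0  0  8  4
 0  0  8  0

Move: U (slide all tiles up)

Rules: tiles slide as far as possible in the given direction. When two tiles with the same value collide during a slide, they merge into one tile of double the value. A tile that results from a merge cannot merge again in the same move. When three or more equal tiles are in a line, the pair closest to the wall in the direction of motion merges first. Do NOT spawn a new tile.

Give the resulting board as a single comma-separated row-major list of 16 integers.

Answer: 64, 2, 8, 2, 0, 0, 32, 4, 0, 0, 16, 0, 0, 0, 0, 0

Derivation:
Slide up:
col 0: [32, 32, 0, 0] -> [64, 0, 0, 0]
col 1: [0, 2, 0, 0] -> [2, 0, 0, 0]
col 2: [8, 32, 8, 8] -> [8, 32, 16, 0]
col 3: [2, 0, 4, 0] -> [2, 4, 0, 0]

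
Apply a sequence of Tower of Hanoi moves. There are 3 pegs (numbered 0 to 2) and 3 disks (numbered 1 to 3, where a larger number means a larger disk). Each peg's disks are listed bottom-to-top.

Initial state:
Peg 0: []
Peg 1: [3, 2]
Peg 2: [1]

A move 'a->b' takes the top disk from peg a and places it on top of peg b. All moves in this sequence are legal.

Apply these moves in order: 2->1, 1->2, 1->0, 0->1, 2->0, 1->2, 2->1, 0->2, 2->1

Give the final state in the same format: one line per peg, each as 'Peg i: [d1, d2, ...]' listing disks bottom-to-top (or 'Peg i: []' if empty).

After move 1 (2->1):
Peg 0: []
Peg 1: [3, 2, 1]
Peg 2: []

After move 2 (1->2):
Peg 0: []
Peg 1: [3, 2]
Peg 2: [1]

After move 3 (1->0):
Peg 0: [2]
Peg 1: [3]
Peg 2: [1]

After move 4 (0->1):
Peg 0: []
Peg 1: [3, 2]
Peg 2: [1]

After move 5 (2->0):
Peg 0: [1]
Peg 1: [3, 2]
Peg 2: []

After move 6 (1->2):
Peg 0: [1]
Peg 1: [3]
Peg 2: [2]

After move 7 (2->1):
Peg 0: [1]
Peg 1: [3, 2]
Peg 2: []

After move 8 (0->2):
Peg 0: []
Peg 1: [3, 2]
Peg 2: [1]

After move 9 (2->1):
Peg 0: []
Peg 1: [3, 2, 1]
Peg 2: []

Answer: Peg 0: []
Peg 1: [3, 2, 1]
Peg 2: []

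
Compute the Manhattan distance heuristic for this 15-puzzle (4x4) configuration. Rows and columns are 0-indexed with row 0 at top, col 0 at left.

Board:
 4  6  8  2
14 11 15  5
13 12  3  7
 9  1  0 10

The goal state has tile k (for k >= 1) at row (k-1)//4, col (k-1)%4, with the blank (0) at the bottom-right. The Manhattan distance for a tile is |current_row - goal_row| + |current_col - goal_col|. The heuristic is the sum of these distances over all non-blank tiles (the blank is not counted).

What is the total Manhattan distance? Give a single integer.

Tile 4: at (0,0), goal (0,3), distance |0-0|+|0-3| = 3
Tile 6: at (0,1), goal (1,1), distance |0-1|+|1-1| = 1
Tile 8: at (0,2), goal (1,3), distance |0-1|+|2-3| = 2
Tile 2: at (0,3), goal (0,1), distance |0-0|+|3-1| = 2
Tile 14: at (1,0), goal (3,1), distance |1-3|+|0-1| = 3
Tile 11: at (1,1), goal (2,2), distance |1-2|+|1-2| = 2
Tile 15: at (1,2), goal (3,2), distance |1-3|+|2-2| = 2
Tile 5: at (1,3), goal (1,0), distance |1-1|+|3-0| = 3
Tile 13: at (2,0), goal (3,0), distance |2-3|+|0-0| = 1
Tile 12: at (2,1), goal (2,3), distance |2-2|+|1-3| = 2
Tile 3: at (2,2), goal (0,2), distance |2-0|+|2-2| = 2
Tile 7: at (2,3), goal (1,2), distance |2-1|+|3-2| = 2
Tile 9: at (3,0), goal (2,0), distance |3-2|+|0-0| = 1
Tile 1: at (3,1), goal (0,0), distance |3-0|+|1-0| = 4
Tile 10: at (3,3), goal (2,1), distance |3-2|+|3-1| = 3
Sum: 3 + 1 + 2 + 2 + 3 + 2 + 2 + 3 + 1 + 2 + 2 + 2 + 1 + 4 + 3 = 33

Answer: 33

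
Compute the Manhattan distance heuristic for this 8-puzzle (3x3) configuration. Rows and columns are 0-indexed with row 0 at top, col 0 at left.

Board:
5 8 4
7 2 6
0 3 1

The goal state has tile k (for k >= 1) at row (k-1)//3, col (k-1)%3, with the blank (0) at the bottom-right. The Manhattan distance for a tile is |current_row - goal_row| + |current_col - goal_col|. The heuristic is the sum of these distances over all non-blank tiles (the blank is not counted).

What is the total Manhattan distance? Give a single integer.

Tile 5: at (0,0), goal (1,1), distance |0-1|+|0-1| = 2
Tile 8: at (0,1), goal (2,1), distance |0-2|+|1-1| = 2
Tile 4: at (0,2), goal (1,0), distance |0-1|+|2-0| = 3
Tile 7: at (1,0), goal (2,0), distance |1-2|+|0-0| = 1
Tile 2: at (1,1), goal (0,1), distance |1-0|+|1-1| = 1
Tile 6: at (1,2), goal (1,2), distance |1-1|+|2-2| = 0
Tile 3: at (2,1), goal (0,2), distance |2-0|+|1-2| = 3
Tile 1: at (2,2), goal (0,0), distance |2-0|+|2-0| = 4
Sum: 2 + 2 + 3 + 1 + 1 + 0 + 3 + 4 = 16

Answer: 16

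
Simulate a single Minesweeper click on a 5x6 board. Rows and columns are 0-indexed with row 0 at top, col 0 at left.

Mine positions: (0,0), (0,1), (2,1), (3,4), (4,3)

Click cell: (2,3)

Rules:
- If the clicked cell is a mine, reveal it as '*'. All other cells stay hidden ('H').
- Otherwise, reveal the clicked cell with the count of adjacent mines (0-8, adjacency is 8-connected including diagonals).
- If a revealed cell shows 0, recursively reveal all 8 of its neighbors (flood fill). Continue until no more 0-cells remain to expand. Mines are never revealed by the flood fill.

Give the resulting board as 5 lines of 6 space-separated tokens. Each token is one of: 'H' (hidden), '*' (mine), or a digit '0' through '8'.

H H H H H H
H H H H H H
H H H 1 H H
H H H H H H
H H H H H H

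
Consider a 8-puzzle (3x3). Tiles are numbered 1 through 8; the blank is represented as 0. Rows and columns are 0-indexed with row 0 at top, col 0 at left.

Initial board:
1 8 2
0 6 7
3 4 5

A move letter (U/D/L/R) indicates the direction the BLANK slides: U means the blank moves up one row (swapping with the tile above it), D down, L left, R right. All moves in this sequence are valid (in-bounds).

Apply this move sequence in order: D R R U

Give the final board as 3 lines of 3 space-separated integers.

After move 1 (D):
1 8 2
3 6 7
0 4 5

After move 2 (R):
1 8 2
3 6 7
4 0 5

After move 3 (R):
1 8 2
3 6 7
4 5 0

After move 4 (U):
1 8 2
3 6 0
4 5 7

Answer: 1 8 2
3 6 0
4 5 7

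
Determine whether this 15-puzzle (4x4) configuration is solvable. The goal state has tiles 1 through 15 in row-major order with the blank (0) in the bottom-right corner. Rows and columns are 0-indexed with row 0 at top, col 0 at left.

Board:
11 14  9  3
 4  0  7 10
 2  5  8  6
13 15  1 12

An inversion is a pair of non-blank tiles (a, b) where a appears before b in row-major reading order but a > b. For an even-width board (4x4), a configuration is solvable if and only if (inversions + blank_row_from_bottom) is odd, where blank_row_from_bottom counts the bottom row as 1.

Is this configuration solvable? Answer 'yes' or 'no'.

Inversions: 52
Blank is in row 1 (0-indexed from top), which is row 3 counting from the bottom (bottom = 1).
52 + 3 = 55, which is odd, so the puzzle is solvable.

Answer: yes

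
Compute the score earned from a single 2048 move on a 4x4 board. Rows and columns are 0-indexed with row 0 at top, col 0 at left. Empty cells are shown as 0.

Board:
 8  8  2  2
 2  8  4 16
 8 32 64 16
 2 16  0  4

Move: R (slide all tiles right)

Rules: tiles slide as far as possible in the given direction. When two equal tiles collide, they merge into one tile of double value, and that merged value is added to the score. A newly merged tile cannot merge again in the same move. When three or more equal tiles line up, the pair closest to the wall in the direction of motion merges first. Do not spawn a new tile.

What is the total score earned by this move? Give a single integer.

Answer: 20

Derivation:
Slide right:
row 0: [8, 8, 2, 2] -> [0, 0, 16, 4]  score +20 (running 20)
row 1: [2, 8, 4, 16] -> [2, 8, 4, 16]  score +0 (running 20)
row 2: [8, 32, 64, 16] -> [8, 32, 64, 16]  score +0 (running 20)
row 3: [2, 16, 0, 4] -> [0, 2, 16, 4]  score +0 (running 20)
Board after move:
 0  0 16  4
 2  8  4 16
 8 32 64 16
 0  2 16  4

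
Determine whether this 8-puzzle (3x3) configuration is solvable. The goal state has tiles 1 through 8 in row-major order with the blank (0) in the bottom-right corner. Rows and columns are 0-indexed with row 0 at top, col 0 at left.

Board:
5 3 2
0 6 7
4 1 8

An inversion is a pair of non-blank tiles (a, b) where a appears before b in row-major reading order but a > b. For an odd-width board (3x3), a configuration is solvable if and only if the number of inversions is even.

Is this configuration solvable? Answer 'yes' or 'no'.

Answer: yes

Derivation:
Inversions (pairs i<j in row-major order where tile[i] > tile[j] > 0): 12
12 is even, so the puzzle is solvable.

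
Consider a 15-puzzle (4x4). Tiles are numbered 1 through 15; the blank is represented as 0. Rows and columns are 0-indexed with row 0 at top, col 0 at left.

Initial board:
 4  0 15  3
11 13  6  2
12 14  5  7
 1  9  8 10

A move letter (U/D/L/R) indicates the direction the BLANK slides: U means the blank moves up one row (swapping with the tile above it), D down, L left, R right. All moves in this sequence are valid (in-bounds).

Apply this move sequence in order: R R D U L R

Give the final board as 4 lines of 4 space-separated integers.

After move 1 (R):
 4 15  0  3
11 13  6  2
12 14  5  7
 1  9  8 10

After move 2 (R):
 4 15  3  0
11 13  6  2
12 14  5  7
 1  9  8 10

After move 3 (D):
 4 15  3  2
11 13  6  0
12 14  5  7
 1  9  8 10

After move 4 (U):
 4 15  3  0
11 13  6  2
12 14  5  7
 1  9  8 10

After move 5 (L):
 4 15  0  3
11 13  6  2
12 14  5  7
 1  9  8 10

After move 6 (R):
 4 15  3  0
11 13  6  2
12 14  5  7
 1  9  8 10

Answer:  4 15  3  0
11 13  6  2
12 14  5  7
 1  9  8 10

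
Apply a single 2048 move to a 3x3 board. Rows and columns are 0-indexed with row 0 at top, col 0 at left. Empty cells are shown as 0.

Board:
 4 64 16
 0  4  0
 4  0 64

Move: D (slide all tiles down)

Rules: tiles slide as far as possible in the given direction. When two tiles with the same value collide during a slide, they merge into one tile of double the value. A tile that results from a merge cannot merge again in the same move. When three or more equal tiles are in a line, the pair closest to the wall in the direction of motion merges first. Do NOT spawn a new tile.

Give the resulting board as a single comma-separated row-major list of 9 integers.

Answer: 0, 0, 0, 0, 64, 16, 8, 4, 64

Derivation:
Slide down:
col 0: [4, 0, 4] -> [0, 0, 8]
col 1: [64, 4, 0] -> [0, 64, 4]
col 2: [16, 0, 64] -> [0, 16, 64]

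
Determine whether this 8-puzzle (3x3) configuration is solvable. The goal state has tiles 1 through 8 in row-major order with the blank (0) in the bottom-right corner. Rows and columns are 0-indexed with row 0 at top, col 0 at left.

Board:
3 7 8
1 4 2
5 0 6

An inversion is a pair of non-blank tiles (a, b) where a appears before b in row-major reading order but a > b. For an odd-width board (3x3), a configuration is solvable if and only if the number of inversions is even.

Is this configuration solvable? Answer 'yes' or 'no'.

Answer: no

Derivation:
Inversions (pairs i<j in row-major order where tile[i] > tile[j] > 0): 13
13 is odd, so the puzzle is not solvable.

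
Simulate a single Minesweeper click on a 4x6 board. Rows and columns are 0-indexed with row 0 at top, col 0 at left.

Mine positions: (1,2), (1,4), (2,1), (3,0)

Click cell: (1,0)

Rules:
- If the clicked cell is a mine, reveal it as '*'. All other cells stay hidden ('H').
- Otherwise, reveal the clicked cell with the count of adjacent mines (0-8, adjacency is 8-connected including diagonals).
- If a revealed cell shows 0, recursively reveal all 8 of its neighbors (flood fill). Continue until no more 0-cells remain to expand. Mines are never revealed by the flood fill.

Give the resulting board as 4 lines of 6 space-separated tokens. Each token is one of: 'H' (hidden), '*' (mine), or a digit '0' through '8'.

H H H H H H
1 H H H H H
H H H H H H
H H H H H H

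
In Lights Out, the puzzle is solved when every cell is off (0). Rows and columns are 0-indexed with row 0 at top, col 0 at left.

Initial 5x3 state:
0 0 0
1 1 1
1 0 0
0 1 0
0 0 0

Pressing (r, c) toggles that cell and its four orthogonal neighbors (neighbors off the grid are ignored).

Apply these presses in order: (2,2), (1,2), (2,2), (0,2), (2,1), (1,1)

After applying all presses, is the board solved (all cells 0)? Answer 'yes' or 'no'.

After press 1 at (2,2):
0 0 0
1 1 0
1 1 1
0 1 1
0 0 0

After press 2 at (1,2):
0 0 1
1 0 1
1 1 0
0 1 1
0 0 0

After press 3 at (2,2):
0 0 1
1 0 0
1 0 1
0 1 0
0 0 0

After press 4 at (0,2):
0 1 0
1 0 1
1 0 1
0 1 0
0 0 0

After press 5 at (2,1):
0 1 0
1 1 1
0 1 0
0 0 0
0 0 0

After press 6 at (1,1):
0 0 0
0 0 0
0 0 0
0 0 0
0 0 0

Lights still on: 0

Answer: yes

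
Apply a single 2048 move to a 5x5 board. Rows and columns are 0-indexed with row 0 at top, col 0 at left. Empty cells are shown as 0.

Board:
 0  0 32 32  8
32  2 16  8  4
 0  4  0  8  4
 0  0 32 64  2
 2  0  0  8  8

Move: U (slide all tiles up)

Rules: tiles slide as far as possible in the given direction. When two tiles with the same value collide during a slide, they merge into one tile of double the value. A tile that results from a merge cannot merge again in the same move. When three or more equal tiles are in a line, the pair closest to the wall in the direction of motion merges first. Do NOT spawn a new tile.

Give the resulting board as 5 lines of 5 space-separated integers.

Answer: 32  2 32 32  8
 2  4 16 16  8
 0  0 32 64  2
 0  0  0  8  8
 0  0  0  0  0

Derivation:
Slide up:
col 0: [0, 32, 0, 0, 2] -> [32, 2, 0, 0, 0]
col 1: [0, 2, 4, 0, 0] -> [2, 4, 0, 0, 0]
col 2: [32, 16, 0, 32, 0] -> [32, 16, 32, 0, 0]
col 3: [32, 8, 8, 64, 8] -> [32, 16, 64, 8, 0]
col 4: [8, 4, 4, 2, 8] -> [8, 8, 2, 8, 0]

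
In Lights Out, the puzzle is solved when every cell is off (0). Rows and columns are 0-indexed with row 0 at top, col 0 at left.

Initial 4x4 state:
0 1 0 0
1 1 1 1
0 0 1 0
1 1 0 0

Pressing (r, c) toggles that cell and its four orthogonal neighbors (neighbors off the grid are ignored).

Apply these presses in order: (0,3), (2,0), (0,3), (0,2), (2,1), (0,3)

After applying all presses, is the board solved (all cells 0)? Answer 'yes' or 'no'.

Answer: yes

Derivation:
After press 1 at (0,3):
0 1 1 1
1 1 1 0
0 0 1 0
1 1 0 0

After press 2 at (2,0):
0 1 1 1
0 1 1 0
1 1 1 0
0 1 0 0

After press 3 at (0,3):
0 1 0 0
0 1 1 1
1 1 1 0
0 1 0 0

After press 4 at (0,2):
0 0 1 1
0 1 0 1
1 1 1 0
0 1 0 0

After press 5 at (2,1):
0 0 1 1
0 0 0 1
0 0 0 0
0 0 0 0

After press 6 at (0,3):
0 0 0 0
0 0 0 0
0 0 0 0
0 0 0 0

Lights still on: 0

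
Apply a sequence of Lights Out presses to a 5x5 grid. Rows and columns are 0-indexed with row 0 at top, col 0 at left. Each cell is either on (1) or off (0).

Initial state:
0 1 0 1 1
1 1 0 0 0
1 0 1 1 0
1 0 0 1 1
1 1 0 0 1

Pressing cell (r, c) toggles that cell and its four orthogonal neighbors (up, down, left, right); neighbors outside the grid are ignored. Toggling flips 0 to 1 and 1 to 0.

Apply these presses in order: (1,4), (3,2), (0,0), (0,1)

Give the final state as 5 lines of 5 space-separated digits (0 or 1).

After press 1 at (1,4):
0 1 0 1 0
1 1 0 1 1
1 0 1 1 1
1 0 0 1 1
1 1 0 0 1

After press 2 at (3,2):
0 1 0 1 0
1 1 0 1 1
1 0 0 1 1
1 1 1 0 1
1 1 1 0 1

After press 3 at (0,0):
1 0 0 1 0
0 1 0 1 1
1 0 0 1 1
1 1 1 0 1
1 1 1 0 1

After press 4 at (0,1):
0 1 1 1 0
0 0 0 1 1
1 0 0 1 1
1 1 1 0 1
1 1 1 0 1

Answer: 0 1 1 1 0
0 0 0 1 1
1 0 0 1 1
1 1 1 0 1
1 1 1 0 1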